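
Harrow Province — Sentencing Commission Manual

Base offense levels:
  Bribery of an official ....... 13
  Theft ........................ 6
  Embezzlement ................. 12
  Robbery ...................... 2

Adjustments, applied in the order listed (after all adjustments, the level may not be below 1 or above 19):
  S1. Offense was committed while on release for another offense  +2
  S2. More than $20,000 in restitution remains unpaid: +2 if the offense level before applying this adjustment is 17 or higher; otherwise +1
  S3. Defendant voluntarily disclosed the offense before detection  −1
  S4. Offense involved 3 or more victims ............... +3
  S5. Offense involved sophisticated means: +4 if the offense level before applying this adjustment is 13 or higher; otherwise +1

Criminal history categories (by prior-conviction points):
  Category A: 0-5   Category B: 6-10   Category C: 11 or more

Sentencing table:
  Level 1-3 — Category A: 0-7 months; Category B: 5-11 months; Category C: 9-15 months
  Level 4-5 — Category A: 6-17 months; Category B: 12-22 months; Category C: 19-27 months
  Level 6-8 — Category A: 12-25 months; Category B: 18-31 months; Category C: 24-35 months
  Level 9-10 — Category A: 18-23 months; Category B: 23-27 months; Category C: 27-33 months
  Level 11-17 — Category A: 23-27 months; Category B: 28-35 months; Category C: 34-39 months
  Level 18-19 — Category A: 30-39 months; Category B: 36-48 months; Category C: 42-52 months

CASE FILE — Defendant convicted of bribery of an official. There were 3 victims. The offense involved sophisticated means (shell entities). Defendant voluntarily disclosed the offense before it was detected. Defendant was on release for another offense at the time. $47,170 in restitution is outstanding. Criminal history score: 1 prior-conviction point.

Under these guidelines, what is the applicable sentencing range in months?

30-39 months

Base offense level for bribery of an official: 13.
S1 applies: 13 + 2 = 15.
S2 applies (level before this adjustment is 15 < 17, so +1): 15 + 1 = 16.
S3 applies: 16 − 1 = 15.
S4 applies: 15 + 3 = 18.
S5 applies (level before this adjustment is 18 ≥ 13, so +4): 18 + 4 = 22.
Level 22 exceeds the maximum of 19; capped at 19.
Final offense level: 19.
Criminal history: 1 prior point → Category A (0-5).
Level 19 falls in the 18-19 band.
Grid: Level 18-19 × Category A = 30-39 months.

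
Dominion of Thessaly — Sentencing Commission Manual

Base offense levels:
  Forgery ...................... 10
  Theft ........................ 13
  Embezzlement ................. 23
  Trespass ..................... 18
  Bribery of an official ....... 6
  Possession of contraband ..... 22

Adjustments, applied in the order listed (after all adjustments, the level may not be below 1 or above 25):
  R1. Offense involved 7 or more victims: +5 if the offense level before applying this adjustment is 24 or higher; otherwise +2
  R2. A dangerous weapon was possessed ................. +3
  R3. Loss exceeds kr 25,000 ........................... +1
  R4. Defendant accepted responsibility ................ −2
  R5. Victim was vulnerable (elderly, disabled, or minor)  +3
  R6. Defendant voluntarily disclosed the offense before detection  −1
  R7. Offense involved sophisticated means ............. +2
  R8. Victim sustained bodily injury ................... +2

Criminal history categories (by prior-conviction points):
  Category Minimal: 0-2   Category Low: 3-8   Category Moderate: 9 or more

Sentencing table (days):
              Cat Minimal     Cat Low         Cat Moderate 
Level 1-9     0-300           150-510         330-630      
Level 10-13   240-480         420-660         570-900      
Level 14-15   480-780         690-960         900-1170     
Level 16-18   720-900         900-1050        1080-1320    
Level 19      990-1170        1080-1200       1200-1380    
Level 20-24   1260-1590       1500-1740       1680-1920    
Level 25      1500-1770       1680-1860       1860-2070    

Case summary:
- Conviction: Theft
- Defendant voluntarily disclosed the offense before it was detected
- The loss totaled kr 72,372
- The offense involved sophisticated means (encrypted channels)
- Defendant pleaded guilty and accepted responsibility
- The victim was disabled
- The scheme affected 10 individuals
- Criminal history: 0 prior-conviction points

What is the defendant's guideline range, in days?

Base offense level for theft: 13.
R1 applies (level before this adjustment is 13 < 24, so +2): 13 + 2 = 15.
R3 applies: 15 + 1 = 16.
R4 applies: 16 − 2 = 14.
R5 applies: 14 + 3 = 17.
R6 applies: 17 − 1 = 16.
R7 applies: 16 + 2 = 18.
R8 does not apply.
Final offense level: 18.
Criminal history: 0 prior points → Category Minimal (0-2).
Level 18 falls in the 16-18 band.
Grid: Level 16-18 × Category Minimal = 720-900 days.

720-900 days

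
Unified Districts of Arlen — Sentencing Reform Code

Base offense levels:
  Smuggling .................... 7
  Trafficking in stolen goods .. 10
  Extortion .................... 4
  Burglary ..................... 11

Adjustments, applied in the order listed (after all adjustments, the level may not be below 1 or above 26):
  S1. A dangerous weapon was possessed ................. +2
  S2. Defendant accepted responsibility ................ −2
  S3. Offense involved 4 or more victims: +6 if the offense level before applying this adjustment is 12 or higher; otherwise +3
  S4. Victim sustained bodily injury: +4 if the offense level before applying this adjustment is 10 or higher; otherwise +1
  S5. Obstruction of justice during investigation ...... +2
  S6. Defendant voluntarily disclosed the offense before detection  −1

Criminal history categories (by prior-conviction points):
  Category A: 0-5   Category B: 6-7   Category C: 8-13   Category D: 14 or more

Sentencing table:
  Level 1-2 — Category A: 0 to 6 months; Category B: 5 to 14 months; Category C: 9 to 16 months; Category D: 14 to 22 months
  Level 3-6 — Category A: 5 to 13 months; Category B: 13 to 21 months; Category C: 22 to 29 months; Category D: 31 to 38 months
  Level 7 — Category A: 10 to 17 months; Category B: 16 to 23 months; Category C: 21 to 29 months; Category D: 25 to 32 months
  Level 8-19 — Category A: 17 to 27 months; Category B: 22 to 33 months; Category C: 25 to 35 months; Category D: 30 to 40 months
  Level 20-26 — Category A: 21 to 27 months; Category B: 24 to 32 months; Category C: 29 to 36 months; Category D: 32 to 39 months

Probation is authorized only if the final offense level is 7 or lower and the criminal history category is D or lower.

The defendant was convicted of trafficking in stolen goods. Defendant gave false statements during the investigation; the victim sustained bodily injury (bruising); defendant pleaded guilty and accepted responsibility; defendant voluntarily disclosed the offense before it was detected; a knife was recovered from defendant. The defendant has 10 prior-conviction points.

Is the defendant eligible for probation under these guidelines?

Base offense level for trafficking in stolen goods: 10.
S1 applies: 10 + 2 = 12.
S2 applies: 12 − 2 = 10.
S3 does not apply.
S4 applies (level before this adjustment is 10 ≥ 10, so +4): 10 + 4 = 14.
S5 applies: 14 + 2 = 16.
S6 applies: 16 − 1 = 15.
Final offense level: 15.
Criminal history: 10 prior points → Category C (8-13).
Level 15 falls in the 8-19 band.
Grid: Level 8-19 × Category C = 25-35 months.
Probation check: level 15 > 7 and category C ≤ D → not eligible.

No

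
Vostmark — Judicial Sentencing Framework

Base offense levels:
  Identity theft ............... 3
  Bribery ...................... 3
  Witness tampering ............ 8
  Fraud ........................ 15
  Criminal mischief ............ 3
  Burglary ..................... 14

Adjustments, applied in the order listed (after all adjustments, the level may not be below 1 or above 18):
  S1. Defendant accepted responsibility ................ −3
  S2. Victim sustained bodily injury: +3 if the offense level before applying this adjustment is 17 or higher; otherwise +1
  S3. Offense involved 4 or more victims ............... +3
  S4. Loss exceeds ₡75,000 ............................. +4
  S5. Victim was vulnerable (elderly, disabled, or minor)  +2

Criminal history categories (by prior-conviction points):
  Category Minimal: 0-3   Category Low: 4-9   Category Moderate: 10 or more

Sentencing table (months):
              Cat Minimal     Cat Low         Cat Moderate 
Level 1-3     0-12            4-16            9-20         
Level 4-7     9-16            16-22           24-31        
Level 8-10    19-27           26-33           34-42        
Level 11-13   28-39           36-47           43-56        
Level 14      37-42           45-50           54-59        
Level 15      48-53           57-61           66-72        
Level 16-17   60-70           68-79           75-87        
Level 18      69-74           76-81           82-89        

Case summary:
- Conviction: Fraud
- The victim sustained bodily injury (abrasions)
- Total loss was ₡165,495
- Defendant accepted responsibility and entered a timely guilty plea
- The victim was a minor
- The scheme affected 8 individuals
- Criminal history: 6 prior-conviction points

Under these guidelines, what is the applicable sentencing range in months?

76-81 months

Base offense level for fraud: 15.
S1 applies: 15 − 3 = 12.
S2 applies (level before this adjustment is 12 < 17, so +1): 12 + 1 = 13.
S3 applies: 13 + 3 = 16.
S4 applies: 16 + 4 = 20.
S5 applies: 20 + 2 = 22.
Level 22 exceeds the maximum of 18; capped at 18.
Final offense level: 18.
Criminal history: 6 prior points → Category Low (4-9).
Level 18 falls in the 18 band.
Grid: Level 18 × Category Low = 76-81 months.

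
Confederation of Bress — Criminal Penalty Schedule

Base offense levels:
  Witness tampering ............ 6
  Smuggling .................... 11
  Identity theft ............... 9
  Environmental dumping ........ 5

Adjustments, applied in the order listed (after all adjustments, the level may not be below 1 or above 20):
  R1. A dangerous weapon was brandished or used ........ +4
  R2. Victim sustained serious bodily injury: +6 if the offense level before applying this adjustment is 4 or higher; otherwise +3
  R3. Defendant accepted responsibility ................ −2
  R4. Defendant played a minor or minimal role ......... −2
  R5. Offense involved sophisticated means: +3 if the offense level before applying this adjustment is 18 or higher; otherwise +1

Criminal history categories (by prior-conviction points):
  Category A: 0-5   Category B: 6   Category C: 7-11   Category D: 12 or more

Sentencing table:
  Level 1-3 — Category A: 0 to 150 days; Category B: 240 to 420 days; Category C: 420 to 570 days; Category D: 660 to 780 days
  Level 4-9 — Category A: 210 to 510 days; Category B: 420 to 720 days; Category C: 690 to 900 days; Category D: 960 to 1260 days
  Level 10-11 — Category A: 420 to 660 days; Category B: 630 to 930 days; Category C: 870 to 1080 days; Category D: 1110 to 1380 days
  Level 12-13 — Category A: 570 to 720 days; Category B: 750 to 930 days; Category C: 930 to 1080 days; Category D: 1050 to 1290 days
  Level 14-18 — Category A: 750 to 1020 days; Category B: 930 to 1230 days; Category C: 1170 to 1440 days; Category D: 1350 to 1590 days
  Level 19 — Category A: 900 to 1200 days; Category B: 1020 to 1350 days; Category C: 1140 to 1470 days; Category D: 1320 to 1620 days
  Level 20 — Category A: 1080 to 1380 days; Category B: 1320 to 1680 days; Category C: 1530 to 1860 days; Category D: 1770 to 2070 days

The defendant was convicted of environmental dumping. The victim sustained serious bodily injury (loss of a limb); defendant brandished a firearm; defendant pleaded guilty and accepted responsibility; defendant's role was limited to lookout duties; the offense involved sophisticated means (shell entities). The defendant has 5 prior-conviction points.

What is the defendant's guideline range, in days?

Base offense level for environmental dumping: 5.
R1 applies: 5 + 4 = 9.
R2 applies (level before this adjustment is 9 ≥ 4, so +6): 9 + 6 = 15.
R3 applies: 15 − 2 = 13.
R4 applies: 13 − 2 = 11.
R5 applies (level before this adjustment is 11 < 18, so +1): 11 + 1 = 12.
Final offense level: 12.
Criminal history: 5 prior points → Category A (0-5).
Level 12 falls in the 12-13 band.
Grid: Level 12-13 × Category A = 570-720 days.

570-720 days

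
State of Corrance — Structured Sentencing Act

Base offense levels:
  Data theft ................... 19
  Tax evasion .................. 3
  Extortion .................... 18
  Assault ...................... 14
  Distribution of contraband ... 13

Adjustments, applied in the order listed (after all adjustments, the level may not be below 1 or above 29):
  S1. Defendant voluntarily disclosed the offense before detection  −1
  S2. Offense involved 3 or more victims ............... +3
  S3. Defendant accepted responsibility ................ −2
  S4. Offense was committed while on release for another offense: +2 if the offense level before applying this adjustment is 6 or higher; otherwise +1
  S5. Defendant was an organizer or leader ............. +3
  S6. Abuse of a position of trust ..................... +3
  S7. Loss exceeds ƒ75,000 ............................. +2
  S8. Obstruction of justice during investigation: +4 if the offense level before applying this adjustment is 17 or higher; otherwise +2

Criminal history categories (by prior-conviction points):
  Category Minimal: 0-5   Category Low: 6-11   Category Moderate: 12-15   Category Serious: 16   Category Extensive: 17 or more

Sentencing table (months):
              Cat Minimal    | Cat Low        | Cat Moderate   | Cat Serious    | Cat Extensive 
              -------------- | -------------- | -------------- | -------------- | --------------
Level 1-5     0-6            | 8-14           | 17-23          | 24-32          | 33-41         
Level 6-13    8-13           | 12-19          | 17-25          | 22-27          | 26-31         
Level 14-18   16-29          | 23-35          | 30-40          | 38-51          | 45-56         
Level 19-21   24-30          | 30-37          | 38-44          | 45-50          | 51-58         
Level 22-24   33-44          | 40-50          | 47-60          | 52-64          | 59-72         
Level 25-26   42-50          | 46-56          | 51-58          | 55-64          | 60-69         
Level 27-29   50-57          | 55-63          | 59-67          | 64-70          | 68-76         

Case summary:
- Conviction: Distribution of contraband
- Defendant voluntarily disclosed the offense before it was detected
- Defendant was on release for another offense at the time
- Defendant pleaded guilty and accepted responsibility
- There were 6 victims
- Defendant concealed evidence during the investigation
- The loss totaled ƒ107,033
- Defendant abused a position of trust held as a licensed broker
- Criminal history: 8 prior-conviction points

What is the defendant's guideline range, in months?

40-50 months

Base offense level for distribution of contraband: 13.
S1 applies: 13 − 1 = 12.
S2 applies: 12 + 3 = 15.
S3 applies: 15 − 2 = 13.
S4 applies (level before this adjustment is 13 ≥ 6, so +2): 13 + 2 = 15.
S6 applies: 15 + 3 = 18.
S7 applies: 18 + 2 = 20.
S8 applies (level before this adjustment is 20 ≥ 17, so +4): 20 + 4 = 24.
Final offense level: 24.
Criminal history: 8 prior points → Category Low (6-11).
Level 24 falls in the 22-24 band.
Grid: Level 22-24 × Category Low = 40-50 months.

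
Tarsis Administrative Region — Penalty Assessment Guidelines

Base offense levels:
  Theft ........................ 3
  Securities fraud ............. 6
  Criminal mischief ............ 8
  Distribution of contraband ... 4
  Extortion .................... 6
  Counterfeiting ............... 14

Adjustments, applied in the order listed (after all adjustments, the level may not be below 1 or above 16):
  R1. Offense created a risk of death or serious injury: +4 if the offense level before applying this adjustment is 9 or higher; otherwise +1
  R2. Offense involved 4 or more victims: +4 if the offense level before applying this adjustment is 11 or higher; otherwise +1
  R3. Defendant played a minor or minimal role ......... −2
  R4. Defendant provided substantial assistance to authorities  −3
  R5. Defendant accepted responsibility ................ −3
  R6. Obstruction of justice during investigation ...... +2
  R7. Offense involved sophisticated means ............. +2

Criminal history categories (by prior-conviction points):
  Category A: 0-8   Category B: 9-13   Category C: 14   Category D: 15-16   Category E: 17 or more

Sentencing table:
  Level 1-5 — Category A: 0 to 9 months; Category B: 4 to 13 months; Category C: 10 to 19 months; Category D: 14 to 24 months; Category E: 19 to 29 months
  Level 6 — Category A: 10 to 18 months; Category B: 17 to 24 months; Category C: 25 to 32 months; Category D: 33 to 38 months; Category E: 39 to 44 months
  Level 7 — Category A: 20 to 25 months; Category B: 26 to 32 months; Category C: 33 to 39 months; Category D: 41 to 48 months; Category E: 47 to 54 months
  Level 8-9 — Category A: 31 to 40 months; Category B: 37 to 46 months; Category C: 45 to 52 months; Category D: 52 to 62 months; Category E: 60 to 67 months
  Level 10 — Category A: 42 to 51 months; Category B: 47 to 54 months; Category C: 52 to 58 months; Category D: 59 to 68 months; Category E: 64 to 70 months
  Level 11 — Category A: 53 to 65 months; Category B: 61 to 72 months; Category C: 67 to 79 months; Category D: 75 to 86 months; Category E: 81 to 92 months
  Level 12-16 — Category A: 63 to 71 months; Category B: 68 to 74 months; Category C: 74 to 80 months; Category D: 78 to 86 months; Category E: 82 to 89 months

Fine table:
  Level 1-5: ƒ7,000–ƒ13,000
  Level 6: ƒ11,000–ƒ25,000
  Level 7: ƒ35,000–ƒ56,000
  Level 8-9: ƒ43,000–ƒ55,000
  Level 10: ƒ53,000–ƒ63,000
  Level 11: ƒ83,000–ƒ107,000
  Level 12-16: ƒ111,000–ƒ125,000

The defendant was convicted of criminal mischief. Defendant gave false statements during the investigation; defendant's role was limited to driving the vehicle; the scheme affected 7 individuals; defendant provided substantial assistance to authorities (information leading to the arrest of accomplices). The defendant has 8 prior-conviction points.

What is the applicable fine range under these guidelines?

Base offense level for criminal mischief: 8.
R1 does not apply.
R2 applies (level before this adjustment is 8 < 11, so +1): 8 + 1 = 9.
R3 applies: 9 − 2 = 7.
R4 applies: 7 − 3 = 4.
R6 applies: 4 + 2 = 6.
R7 does not apply.
Final offense level: 6.
Level 6 falls in the 6 band.
Fine table: Level 6 → ƒ11,000–ƒ25,000.

ƒ11,000–ƒ25,000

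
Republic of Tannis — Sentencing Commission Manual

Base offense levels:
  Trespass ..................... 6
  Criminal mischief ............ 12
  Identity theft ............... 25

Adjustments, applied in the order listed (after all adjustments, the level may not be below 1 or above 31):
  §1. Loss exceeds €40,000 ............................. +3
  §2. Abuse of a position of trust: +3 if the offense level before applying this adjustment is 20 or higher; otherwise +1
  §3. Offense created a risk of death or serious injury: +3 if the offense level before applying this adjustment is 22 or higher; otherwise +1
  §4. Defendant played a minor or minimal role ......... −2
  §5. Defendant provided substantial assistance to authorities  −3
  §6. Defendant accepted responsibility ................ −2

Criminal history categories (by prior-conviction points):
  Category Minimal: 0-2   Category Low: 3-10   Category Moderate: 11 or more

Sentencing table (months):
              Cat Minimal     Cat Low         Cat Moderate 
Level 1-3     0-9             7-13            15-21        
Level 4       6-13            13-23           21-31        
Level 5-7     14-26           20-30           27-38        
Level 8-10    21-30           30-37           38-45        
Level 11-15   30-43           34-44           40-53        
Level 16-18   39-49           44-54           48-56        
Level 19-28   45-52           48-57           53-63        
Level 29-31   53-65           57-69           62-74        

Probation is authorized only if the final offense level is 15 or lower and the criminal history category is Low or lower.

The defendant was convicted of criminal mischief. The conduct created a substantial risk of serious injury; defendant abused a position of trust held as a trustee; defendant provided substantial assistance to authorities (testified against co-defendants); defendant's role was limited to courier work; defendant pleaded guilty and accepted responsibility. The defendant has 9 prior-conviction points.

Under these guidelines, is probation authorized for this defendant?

Base offense level for criminal mischief: 12.
§1 does not apply.
§2 applies (level before this adjustment is 12 < 20, so +1): 12 + 1 = 13.
§3 applies (level before this adjustment is 13 < 22, so +1): 13 + 1 = 14.
§4 applies: 14 − 2 = 12.
§5 applies: 12 − 3 = 9.
§6 applies: 9 − 2 = 7.
Final offense level: 7.
Criminal history: 9 prior points → Category Low (3-10).
Level 7 falls in the 5-7 band.
Grid: Level 5-7 × Category Low = 20-30 months.
Probation check: level 7 ≤ 15 and category Low ≤ Low → eligible.

Yes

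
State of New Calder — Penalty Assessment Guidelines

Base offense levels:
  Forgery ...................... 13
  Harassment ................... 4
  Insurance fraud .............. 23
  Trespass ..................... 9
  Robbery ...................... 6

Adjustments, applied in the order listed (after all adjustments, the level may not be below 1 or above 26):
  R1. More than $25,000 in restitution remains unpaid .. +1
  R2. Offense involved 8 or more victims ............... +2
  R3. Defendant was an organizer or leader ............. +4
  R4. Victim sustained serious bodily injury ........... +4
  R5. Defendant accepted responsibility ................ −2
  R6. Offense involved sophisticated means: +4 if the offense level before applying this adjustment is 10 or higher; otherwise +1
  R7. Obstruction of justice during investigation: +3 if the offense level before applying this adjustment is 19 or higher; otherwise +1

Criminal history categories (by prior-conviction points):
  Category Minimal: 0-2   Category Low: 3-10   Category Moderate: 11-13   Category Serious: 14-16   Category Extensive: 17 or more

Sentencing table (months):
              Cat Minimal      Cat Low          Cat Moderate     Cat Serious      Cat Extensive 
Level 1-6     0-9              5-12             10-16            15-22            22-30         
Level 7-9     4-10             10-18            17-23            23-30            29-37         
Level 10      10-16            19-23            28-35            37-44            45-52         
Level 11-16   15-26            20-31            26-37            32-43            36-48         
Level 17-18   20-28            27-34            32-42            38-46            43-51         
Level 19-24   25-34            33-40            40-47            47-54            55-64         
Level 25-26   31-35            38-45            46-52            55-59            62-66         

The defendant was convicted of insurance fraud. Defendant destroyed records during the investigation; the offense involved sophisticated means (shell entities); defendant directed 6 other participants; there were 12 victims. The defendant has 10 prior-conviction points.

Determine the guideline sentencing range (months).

Base offense level for insurance fraud: 23.
R1 does not apply.
R2 applies: 23 + 2 = 25.
R3 applies: 25 + 4 = 29.
R6 applies (level before this adjustment is 29 ≥ 10, so +4): 29 + 4 = 33.
R7 applies (level before this adjustment is 33 ≥ 19, so +3): 33 + 3 = 36.
Level 36 exceeds the maximum of 26; capped at 26.
Final offense level: 26.
Criminal history: 10 prior points → Category Low (3-10).
Level 26 falls in the 25-26 band.
Grid: Level 25-26 × Category Low = 38-45 months.

38-45 months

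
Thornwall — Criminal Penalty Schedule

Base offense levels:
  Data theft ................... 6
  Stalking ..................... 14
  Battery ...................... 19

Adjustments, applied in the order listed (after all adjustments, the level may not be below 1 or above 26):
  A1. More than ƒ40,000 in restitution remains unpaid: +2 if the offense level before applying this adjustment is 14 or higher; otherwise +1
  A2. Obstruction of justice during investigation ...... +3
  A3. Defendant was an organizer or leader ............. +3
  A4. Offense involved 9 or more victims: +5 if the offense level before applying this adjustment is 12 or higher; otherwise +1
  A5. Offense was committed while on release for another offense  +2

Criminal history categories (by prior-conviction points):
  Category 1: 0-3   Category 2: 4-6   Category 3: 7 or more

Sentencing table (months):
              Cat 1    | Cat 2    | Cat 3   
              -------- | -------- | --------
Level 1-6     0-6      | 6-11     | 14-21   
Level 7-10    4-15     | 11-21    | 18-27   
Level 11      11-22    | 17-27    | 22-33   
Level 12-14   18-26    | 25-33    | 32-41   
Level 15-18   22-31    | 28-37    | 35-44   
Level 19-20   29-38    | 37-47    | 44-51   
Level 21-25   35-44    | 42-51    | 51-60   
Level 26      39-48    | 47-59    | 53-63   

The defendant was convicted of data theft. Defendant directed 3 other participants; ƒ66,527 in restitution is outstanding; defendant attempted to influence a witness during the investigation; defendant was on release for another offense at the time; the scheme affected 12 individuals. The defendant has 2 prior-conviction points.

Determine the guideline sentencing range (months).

29-38 months

Base offense level for data theft: 6.
A1 applies (level before this adjustment is 6 < 14, so +1): 6 + 1 = 7.
A2 applies: 7 + 3 = 10.
A3 applies: 10 + 3 = 13.
A4 applies (level before this adjustment is 13 ≥ 12, so +5): 13 + 5 = 18.
A5 applies: 18 + 2 = 20.
Final offense level: 20.
Criminal history: 2 prior points → Category 1 (0-3).
Level 20 falls in the 19-20 band.
Grid: Level 19-20 × Category 1 = 29-38 months.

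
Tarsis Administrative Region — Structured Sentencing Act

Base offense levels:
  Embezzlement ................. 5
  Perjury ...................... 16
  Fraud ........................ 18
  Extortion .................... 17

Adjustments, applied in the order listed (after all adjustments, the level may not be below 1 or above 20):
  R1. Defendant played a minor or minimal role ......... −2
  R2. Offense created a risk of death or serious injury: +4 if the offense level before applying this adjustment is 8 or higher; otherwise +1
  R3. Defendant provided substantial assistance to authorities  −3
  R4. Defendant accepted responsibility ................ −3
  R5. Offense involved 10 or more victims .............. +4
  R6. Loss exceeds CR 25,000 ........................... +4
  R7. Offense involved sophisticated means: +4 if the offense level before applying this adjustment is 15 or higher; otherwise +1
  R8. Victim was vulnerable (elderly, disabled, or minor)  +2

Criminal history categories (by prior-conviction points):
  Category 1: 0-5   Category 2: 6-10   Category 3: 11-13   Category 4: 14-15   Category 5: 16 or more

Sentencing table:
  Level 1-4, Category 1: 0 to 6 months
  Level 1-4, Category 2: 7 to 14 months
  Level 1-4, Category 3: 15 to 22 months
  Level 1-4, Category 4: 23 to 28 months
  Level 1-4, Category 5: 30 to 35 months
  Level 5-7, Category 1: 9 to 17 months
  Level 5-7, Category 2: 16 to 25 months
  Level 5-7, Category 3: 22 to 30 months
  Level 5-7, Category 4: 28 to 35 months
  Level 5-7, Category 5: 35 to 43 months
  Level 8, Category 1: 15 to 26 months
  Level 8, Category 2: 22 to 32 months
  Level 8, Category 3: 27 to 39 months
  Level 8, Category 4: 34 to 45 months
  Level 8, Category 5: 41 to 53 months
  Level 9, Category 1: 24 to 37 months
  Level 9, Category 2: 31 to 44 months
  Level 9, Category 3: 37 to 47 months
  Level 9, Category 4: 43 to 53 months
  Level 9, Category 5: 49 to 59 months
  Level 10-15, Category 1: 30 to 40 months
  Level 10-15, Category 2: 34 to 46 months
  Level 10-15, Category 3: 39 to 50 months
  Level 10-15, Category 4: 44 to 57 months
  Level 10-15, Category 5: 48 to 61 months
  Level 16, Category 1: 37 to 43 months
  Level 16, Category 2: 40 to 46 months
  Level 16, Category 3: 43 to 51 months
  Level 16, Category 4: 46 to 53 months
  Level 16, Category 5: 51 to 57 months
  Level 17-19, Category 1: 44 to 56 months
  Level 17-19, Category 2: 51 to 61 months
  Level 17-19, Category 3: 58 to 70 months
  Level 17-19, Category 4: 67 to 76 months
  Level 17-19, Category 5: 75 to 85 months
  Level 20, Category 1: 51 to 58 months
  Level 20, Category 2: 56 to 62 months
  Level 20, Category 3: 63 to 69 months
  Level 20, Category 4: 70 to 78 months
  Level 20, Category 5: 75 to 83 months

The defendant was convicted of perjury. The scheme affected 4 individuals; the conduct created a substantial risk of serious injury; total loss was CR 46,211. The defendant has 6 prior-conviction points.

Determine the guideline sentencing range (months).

Base offense level for perjury: 16.
R2 applies (level before this adjustment is 16 ≥ 8, so +4): 16 + 4 = 20.
R5 does not apply.
R6 applies: 20 + 4 = 24.
R8 does not apply.
Level 24 exceeds the maximum of 20; capped at 20.
Final offense level: 20.
Criminal history: 6 prior points → Category 2 (6-10).
Level 20 falls in the 20 band.
Grid: Level 20 × Category 2 = 56-62 months.

56-62 months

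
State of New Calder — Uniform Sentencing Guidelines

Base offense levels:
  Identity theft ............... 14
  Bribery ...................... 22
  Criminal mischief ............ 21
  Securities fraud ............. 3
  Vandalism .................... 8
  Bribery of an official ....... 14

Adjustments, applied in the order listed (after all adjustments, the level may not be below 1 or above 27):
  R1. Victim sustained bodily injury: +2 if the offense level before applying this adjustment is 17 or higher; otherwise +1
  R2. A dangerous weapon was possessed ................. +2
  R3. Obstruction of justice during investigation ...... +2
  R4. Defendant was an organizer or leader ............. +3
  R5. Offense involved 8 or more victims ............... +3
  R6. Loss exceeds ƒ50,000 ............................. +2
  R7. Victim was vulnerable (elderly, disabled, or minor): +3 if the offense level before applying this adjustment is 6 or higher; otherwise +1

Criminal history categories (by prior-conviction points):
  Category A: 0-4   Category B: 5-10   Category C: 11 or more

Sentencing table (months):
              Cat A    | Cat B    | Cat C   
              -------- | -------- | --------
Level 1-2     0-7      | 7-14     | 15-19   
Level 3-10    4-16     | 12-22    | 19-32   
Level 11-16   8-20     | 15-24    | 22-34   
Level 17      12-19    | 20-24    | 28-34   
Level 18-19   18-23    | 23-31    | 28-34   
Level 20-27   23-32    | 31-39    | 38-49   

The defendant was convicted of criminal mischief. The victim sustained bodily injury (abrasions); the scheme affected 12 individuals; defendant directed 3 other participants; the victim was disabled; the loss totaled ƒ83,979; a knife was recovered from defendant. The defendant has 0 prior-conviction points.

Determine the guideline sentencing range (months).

Base offense level for criminal mischief: 21.
R1 applies (level before this adjustment is 21 ≥ 17, so +2): 21 + 2 = 23.
R2 applies: 23 + 2 = 25.
R3 does not apply.
R4 applies: 25 + 3 = 28.
R5 applies: 28 + 3 = 31.
R6 applies: 31 + 2 = 33.
R7 applies (level before this adjustment is 33 ≥ 6, so +3): 33 + 3 = 36.
Level 36 exceeds the maximum of 27; capped at 27.
Final offense level: 27.
Criminal history: 0 prior points → Category A (0-4).
Level 27 falls in the 20-27 band.
Grid: Level 20-27 × Category A = 23-32 months.

23-32 months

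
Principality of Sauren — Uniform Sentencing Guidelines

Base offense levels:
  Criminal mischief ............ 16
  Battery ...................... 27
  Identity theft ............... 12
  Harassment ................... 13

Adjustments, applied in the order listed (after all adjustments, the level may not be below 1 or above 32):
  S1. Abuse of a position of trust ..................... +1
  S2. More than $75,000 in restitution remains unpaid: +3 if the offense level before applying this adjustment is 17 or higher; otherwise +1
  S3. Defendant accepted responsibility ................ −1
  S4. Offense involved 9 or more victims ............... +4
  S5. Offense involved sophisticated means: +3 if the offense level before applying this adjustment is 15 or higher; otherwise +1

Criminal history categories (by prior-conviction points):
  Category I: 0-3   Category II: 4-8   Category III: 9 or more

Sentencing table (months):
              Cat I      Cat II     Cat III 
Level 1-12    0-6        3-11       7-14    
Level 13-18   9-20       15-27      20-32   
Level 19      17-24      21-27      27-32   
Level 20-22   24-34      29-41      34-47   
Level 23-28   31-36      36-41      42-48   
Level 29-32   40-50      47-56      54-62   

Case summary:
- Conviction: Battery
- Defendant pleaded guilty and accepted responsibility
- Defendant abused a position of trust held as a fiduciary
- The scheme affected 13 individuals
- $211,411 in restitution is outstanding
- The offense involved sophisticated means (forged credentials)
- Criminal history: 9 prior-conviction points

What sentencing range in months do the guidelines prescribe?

Base offense level for battery: 27.
S1 applies: 27 + 1 = 28.
S2 applies (level before this adjustment is 28 ≥ 17, so +3): 28 + 3 = 31.
S3 applies: 31 − 1 = 30.
S4 applies: 30 + 4 = 34.
S5 applies (level before this adjustment is 34 ≥ 15, so +3): 34 + 3 = 37.
Level 37 exceeds the maximum of 32; capped at 32.
Final offense level: 32.
Criminal history: 9 prior points → Category III (9+).
Level 32 falls in the 29-32 band.
Grid: Level 29-32 × Category III = 54-62 months.

54-62 months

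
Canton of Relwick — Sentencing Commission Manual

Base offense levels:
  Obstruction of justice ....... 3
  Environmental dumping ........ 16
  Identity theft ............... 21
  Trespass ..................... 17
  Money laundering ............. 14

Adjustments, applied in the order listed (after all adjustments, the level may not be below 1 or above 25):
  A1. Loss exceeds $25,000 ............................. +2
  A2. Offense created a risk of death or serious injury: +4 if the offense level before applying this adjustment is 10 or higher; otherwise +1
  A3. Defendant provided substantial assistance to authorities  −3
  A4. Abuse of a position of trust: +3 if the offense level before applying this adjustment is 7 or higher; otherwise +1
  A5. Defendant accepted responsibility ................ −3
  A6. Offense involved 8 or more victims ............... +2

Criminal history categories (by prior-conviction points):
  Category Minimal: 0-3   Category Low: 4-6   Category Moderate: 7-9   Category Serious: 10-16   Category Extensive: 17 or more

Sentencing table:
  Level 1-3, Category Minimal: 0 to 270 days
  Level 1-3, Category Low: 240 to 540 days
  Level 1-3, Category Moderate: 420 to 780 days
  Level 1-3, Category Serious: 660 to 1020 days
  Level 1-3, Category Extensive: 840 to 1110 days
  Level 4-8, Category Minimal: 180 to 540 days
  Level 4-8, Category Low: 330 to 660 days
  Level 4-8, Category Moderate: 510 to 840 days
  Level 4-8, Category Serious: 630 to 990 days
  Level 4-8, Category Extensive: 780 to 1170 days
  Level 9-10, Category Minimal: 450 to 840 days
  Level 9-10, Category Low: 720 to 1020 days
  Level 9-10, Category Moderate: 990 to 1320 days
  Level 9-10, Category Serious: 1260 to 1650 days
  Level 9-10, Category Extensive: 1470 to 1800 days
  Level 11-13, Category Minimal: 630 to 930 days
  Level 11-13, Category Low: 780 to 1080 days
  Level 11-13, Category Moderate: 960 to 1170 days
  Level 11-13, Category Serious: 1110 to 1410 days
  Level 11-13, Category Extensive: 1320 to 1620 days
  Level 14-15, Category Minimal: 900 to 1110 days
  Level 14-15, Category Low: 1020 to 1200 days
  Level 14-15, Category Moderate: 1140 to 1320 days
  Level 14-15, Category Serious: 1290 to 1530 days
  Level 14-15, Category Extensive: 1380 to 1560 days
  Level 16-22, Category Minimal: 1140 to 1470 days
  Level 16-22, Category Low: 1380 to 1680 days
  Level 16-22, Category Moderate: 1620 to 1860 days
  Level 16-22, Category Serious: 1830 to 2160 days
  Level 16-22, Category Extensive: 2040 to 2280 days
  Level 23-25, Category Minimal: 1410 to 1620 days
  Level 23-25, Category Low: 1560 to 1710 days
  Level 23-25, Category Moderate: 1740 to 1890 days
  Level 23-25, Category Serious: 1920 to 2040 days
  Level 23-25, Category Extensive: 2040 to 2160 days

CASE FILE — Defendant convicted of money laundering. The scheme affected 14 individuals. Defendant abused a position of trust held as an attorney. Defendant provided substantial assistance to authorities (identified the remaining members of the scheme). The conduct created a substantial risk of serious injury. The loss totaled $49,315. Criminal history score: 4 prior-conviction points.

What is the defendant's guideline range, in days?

Base offense level for money laundering: 14.
A1 applies: 14 + 2 = 16.
A2 applies (level before this adjustment is 16 ≥ 10, so +4): 16 + 4 = 20.
A3 applies: 20 − 3 = 17.
A4 applies (level before this adjustment is 17 ≥ 7, so +3): 17 + 3 = 20.
A6 applies: 20 + 2 = 22.
Final offense level: 22.
Criminal history: 4 prior points → Category Low (4-6).
Level 22 falls in the 16-22 band.
Grid: Level 16-22 × Category Low = 1380-1680 days.

1380-1680 days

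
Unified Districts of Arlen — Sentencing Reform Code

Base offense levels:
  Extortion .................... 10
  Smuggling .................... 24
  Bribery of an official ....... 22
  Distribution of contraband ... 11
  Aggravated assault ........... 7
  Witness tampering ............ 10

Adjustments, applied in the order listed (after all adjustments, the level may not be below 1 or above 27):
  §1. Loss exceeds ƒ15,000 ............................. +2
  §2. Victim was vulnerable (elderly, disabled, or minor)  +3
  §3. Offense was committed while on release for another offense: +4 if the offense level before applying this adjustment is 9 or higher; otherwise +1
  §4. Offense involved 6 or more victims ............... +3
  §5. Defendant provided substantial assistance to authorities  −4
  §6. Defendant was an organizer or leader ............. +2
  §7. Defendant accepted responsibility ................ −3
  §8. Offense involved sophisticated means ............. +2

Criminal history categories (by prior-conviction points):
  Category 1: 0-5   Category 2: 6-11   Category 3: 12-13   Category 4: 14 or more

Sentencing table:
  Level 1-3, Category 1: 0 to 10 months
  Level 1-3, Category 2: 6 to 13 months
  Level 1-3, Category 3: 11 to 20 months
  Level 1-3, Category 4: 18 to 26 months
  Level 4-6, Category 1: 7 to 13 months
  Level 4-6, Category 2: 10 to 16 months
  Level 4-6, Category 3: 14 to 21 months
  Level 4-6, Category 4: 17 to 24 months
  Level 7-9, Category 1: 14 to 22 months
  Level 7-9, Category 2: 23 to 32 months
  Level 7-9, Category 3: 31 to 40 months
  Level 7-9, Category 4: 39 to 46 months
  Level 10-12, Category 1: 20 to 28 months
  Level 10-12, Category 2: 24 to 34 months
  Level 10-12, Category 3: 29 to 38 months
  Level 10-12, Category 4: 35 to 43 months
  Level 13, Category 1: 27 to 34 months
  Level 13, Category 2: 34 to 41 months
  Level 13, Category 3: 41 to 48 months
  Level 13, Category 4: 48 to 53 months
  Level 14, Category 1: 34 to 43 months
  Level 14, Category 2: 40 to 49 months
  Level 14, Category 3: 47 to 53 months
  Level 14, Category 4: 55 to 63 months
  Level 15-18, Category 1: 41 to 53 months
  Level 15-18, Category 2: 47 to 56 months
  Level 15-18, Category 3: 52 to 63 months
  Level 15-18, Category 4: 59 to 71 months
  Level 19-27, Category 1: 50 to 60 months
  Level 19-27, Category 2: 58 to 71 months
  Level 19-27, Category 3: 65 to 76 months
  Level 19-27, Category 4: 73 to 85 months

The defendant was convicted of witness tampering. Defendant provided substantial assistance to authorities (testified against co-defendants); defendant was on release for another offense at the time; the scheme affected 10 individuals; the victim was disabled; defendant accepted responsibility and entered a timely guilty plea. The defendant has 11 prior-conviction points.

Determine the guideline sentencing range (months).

34-41 months

Base offense level for witness tampering: 10.
§2 applies: 10 + 3 = 13.
§3 applies (level before this adjustment is 13 ≥ 9, so +4): 13 + 4 = 17.
§4 applies: 17 + 3 = 20.
§5 applies: 20 − 4 = 16.
§7 applies: 16 − 3 = 13.
Final offense level: 13.
Criminal history: 11 prior points → Category 2 (6-11).
Level 13 falls in the 13 band.
Grid: Level 13 × Category 2 = 34-41 months.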